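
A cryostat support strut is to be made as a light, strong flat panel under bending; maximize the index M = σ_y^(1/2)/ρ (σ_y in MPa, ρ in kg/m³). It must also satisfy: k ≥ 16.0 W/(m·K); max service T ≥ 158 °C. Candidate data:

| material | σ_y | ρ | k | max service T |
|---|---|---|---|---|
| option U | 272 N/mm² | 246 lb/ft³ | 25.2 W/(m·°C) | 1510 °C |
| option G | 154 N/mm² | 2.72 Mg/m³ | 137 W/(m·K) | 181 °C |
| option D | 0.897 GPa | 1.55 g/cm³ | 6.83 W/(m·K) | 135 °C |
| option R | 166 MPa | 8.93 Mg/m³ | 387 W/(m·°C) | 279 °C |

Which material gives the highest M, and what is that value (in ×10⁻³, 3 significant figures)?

Screen on constraints: k ≥ 16.0 W/(m·K); max service T ≥ 158 °C. Survivors: option U, option G, option R.
Putting every candidate on a common basis:
  option U: σ_y = 272.0 MPa, ρ = 3941 kg/m³
  option G: σ_y = 154.0 MPa, ρ = 2720 kg/m³
  option R: σ_y = 166.0 MPa, ρ = 8930 kg/m³
  option G: M = 4.56×10⁻³
  option U: M = 4.19×10⁻³
  option R: M = 1.44×10⁻³
Option G has the largest M.

option G, M = 4.56×10⁻³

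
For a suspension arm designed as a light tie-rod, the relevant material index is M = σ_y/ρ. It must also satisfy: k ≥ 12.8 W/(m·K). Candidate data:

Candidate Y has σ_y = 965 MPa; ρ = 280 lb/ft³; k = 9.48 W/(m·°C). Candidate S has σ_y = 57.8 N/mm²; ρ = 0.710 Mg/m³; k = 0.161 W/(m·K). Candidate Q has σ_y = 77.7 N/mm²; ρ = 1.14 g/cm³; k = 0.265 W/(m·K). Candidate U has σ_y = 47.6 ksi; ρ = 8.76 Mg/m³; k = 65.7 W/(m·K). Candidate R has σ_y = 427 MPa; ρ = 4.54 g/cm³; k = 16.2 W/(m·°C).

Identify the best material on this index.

Screen on constraints: k ≥ 12.8 W/(m·K). Survivors: candidate U, candidate R.
Putting every candidate on a common basis:
  candidate U: σ_y = 328.2 MPa, ρ = 8760 kg/m³
  candidate R: σ_y = 427.0 MPa, ρ = 4540 kg/m³
  candidate R: M = 94.1 kN·m/kg
  candidate U: M = 37.5 kN·m/kg
Candidate R has the largest M.

candidate R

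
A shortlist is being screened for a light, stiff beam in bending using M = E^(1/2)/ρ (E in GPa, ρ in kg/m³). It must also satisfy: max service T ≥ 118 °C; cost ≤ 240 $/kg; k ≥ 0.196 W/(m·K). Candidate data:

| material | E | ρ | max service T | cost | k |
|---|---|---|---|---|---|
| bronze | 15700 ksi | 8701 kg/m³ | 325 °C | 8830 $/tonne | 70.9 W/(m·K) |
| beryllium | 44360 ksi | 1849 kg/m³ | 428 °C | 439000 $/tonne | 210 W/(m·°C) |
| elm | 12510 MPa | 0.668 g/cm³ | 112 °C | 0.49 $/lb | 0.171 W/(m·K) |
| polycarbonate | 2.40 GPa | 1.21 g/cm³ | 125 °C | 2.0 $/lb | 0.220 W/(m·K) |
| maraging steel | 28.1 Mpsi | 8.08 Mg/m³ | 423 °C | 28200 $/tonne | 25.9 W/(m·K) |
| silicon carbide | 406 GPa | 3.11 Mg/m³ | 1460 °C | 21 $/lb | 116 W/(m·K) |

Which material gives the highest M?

Screen on constraints: max service T ≥ 118 °C; cost ≤ 240 $/kg; k ≥ 0.196 W/(m·K). Survivors: bronze, polycarbonate, maraging steel, silicon carbide.
Normalizing units and computing the index:
  bronze: E = 108.2 GPa, ρ = 8701 kg/m³
  polycarbonate: E = 2.400 GPa, ρ = 1210 kg/m³
  maraging steel: E = 193.7 GPa, ρ = 8080 kg/m³
  silicon carbide: E = 406.0 GPa, ρ = 3110 kg/m³
  silicon carbide: M = 6.48×10⁻³
  maraging steel: M = 1.72×10⁻³
  polycarbonate: M = 1.28×10⁻³
  bronze: M = 1.20×10⁻³
Silicon carbide has the largest M.

silicon carbide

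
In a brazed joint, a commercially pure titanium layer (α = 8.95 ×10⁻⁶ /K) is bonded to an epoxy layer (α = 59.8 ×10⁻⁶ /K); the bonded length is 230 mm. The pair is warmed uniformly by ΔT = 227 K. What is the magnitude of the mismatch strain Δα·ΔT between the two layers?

0.0115

Δα = |8.95 − 59.8|×10⁻⁶/K = 50.8×10⁻⁶/K.
Mismatch strain = Δα·ΔT = 50.8×10⁻⁶ × 227.0 = 0.0115.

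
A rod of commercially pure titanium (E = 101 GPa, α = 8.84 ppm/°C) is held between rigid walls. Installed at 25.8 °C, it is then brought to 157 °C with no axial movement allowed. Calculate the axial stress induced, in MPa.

117 MPa

ΔT = 131.2 K. Constrained thermal stress σ = E·α·ΔT = 101.0×10³ MPa × 8.84×10⁻⁶ × 131.2 = 117 MPa (compressive).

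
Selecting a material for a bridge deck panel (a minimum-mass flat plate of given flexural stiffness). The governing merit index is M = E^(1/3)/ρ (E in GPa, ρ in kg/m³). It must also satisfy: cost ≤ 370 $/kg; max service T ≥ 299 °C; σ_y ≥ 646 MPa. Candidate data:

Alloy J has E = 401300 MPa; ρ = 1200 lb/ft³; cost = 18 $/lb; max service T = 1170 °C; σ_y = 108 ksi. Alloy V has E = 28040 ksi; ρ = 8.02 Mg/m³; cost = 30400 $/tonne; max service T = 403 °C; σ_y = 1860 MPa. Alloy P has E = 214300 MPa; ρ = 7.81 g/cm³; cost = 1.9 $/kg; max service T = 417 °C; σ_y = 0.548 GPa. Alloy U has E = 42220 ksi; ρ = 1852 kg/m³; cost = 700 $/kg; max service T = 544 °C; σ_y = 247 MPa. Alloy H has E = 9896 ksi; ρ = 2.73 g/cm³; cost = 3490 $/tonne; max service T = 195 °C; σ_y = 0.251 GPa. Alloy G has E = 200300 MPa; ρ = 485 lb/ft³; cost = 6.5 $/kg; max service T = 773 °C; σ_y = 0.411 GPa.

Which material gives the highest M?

alloy V

Screen on constraints: cost ≤ 370 $/kg; max service T ≥ 299 °C; σ_y ≥ 646 MPa. Survivors: alloy J, alloy V.
In SI units:
  alloy J: E = 401.3 GPa, ρ = 19220 kg/m³
  alloy V: E = 193.3 GPa, ρ = 8020 kg/m³
  alloy V: M = 0.721×10⁻³
  alloy J: M = 0.384×10⁻³
Alloy V ranks first.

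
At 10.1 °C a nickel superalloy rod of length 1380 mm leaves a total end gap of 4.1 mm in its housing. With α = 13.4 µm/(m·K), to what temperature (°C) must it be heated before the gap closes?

232 °C

α·L₀·ΔT = 4.1 mm ⇒ ΔT = 4.1 / (13.4×10⁻⁶ × 1380.0) = 221.7 K.
T = 10.1 + 221.7 = 231.8 °C.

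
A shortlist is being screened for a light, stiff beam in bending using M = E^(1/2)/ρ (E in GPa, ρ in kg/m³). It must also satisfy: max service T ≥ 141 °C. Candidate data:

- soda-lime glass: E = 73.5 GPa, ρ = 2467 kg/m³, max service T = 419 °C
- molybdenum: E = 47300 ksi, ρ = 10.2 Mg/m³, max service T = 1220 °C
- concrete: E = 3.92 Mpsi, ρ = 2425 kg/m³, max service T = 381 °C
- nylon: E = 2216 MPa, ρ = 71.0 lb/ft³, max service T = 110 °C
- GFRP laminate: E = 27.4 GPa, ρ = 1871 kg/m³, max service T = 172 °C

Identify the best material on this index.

soda-lime glass

Screen on constraints: max service T ≥ 141 °C. Survivors: soda-lime glass, molybdenum, concrete, GFRP laminate.
Normalizing units and computing the index:
  soda-lime glass: E = 73.50 GPa, ρ = 2467 kg/m³
  molybdenum: E = 326.1 GPa, ρ = 10200 kg/m³
  concrete: E = 27.03 GPa, ρ = 2425 kg/m³
  GFRP laminate: E = 27.40 GPa, ρ = 1871 kg/m³
  soda-lime glass: M = 3.48×10⁻³
  GFRP laminate: M = 2.80×10⁻³
  concrete: M = 2.14×10⁻³
  molybdenum: M = 1.77×10⁻³
Soda-lime glass has the largest M.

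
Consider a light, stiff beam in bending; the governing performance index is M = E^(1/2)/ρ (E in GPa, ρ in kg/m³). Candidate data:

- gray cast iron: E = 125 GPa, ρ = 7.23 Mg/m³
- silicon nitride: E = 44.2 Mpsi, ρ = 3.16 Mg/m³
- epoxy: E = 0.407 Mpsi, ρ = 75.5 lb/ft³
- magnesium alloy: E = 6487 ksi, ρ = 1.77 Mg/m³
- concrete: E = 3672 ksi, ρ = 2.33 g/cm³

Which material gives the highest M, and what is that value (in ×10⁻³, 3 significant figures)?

silicon nitride, M = 5.52×10⁻³

After converting to SI:
  gray cast iron: E = 125.0 GPa, ρ = 7230 kg/m³
  silicon nitride: E = 304.7 GPa, ρ = 3160 kg/m³
  epoxy: E = 2.806 GPa, ρ = 1209 kg/m³
  magnesium alloy: E = 44.73 GPa, ρ = 1770 kg/m³
  concrete: E = 25.32 GPa, ρ = 2330 kg/m³
  silicon nitride: M = 5.52×10⁻³
  magnesium alloy: M = 3.78×10⁻³
  concrete: M = 2.16×10⁻³
  gray cast iron: M = 1.55×10⁻³
  epoxy: M = 1.39×10⁻³
Highest index: silicon nitride.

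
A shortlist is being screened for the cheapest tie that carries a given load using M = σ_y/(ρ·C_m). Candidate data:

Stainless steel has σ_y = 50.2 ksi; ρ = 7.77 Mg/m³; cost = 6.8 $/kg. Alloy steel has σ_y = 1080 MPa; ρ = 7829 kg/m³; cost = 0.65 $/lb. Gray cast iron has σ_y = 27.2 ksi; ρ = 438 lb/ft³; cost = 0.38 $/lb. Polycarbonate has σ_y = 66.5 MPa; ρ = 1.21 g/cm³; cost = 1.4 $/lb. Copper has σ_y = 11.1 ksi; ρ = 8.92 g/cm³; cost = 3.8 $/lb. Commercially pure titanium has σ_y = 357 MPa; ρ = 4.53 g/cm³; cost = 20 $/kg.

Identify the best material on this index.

alloy steel

After converting to SI:
  stainless steel: σ_y = 346.1 MPa, ρ = 7770 kg/m³, cost = 6.800 $/kg
  alloy steel: σ_y = 1080 MPa, ρ = 7829 kg/m³, cost = 1.433 $/kg
  gray cast iron: σ_y = 187.5 MPa, ρ = 7016 kg/m³, cost = 0.8377 $/kg
  polycarbonate: σ_y = 66.50 MPa, ρ = 1210 kg/m³, cost = 3.086 $/kg
  copper: σ_y = 76.53 MPa, ρ = 8920 kg/m³, cost = 8.377 $/kg
  commercially pure titanium: σ_y = 357.0 MPa, ρ = 4530 kg/m³, cost = 20.00 $/kg
  alloy steel: M = 96.3 kN·m per $
  gray cast iron: M = 31.9 kN·m per $
  polycarbonate: M = 17.8 kN·m per $
  stainless steel: M = 6.55 kN·m per $
  commercially pure titanium: M = 3.94 kN·m per $
  copper: M = 1.02 kN·m per $
Alloy steel ranks first.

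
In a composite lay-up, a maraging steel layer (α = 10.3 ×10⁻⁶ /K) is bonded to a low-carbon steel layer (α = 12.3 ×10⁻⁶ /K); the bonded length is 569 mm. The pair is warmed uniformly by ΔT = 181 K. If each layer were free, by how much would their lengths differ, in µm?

Δα = |10.3 − 12.3|×10⁻⁶/K = 2.00×10⁻⁶/K.
ΔL_mismatch = Δα·L·ΔT = 2.00×10⁻⁶ × 569.0 mm × 181.0 K = 206 µm.

206 µm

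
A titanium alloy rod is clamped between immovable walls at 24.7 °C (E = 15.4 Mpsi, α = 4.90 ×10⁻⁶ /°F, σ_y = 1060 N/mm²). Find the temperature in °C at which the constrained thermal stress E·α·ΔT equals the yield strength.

1160 °C

E = 15.4 Mpsi = 106.2 GPa.
α = 4.90×10⁻⁶/°F × 9/5 = 8.82×10⁻⁶/K.
σ_y = 1060 N/mm² = 1060 MPa.
E·α·ΔT = 1060 MPa ⇒ ΔT = 1060 / (106.2×10³ × 8.82×10⁻⁶) = 1132 K.
T = 24.7 + 1132 = 1157 °C.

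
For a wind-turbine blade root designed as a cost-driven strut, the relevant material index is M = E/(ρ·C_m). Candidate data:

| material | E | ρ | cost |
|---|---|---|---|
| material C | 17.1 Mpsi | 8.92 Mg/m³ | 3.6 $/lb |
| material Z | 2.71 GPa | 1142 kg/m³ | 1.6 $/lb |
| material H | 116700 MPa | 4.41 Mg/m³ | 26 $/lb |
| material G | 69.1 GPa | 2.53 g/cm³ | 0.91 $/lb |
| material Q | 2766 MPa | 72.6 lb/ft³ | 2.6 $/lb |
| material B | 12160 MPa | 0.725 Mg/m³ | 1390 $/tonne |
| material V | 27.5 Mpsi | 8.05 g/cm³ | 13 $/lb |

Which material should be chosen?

material G

Normalizing units and computing the index:
  material C: E = 117.9 GPa, ρ = 8920 kg/m³, cost = 7.937 $/kg
  material Z: E = 2.710 GPa, ρ = 1142 kg/m³, cost = 3.527 $/kg
  material H: E = 116.7 GPa, ρ = 4410 kg/m³, cost = 57.32 $/kg
  material G: E = 69.10 GPa, ρ = 2530 kg/m³, cost = 2.006 $/kg
  material Q: E = 2.766 GPa, ρ = 1163 kg/m³, cost = 5.732 $/kg
  material B: E = 12.16 GPa, ρ = 725.0 kg/m³, cost = 1.390 $/kg
  material V: E = 189.6 GPa, ρ = 8050 kg/m³, cost = 28.66 $/kg
  material G: M = 13.6 MN·m per $
  material B: M = 12.1 MN·m per $
  material C: M = 1.67 MN·m per $
  material V: M = 0.822 MN·m per $
  material Z: M = 0.673 MN·m per $
  material H: M = 0.462 MN·m per $
  material Q: M = 0.415 MN·m per $
The maximum is for material G.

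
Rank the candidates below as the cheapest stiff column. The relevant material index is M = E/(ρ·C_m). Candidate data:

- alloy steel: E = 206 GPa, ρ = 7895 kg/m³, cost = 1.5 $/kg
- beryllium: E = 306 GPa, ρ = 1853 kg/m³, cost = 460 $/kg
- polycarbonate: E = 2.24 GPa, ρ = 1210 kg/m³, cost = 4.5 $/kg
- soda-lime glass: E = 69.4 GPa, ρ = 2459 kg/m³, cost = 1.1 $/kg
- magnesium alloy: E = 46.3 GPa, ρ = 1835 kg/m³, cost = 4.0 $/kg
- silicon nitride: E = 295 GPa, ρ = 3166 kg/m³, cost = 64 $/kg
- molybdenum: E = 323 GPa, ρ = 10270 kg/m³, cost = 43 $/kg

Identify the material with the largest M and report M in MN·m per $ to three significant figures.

Computing M directly (units already consistent):
  soda-lime glass: M = 25.7 MN·m per $
  alloy steel: M = 17.4 MN·m per $
  magnesium alloy: M = 6.31 MN·m per $
  silicon nitride: M = 1.46 MN·m per $
  molybdenum: M = 0.731 MN·m per $
  polycarbonate: M = 0.411 MN·m per $
  beryllium: M = 0.359 MN·m per $
Highest index: soda-lime glass.

soda-lime glass, M = 25.7 MN·m per $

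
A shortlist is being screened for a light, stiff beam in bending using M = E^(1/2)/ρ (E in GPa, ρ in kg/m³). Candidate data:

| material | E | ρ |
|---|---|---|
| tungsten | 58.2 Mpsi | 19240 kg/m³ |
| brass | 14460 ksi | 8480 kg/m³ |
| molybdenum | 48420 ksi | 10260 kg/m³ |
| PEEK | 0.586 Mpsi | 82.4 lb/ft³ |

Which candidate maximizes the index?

Convert each candidate to consistent units, then evaluate M:
  tungsten: E = 401.3 GPa, ρ = 19240 kg/m³
  brass: E = 99.70 GPa, ρ = 8480 kg/m³
  molybdenum: E = 333.8 GPa, ρ = 10260 kg/m³
  PEEK: E = 4.040 GPa, ρ = 1320 kg/m³
  molybdenum: M = 1.78×10⁻³
  PEEK: M = 1.52×10⁻³
  brass: M = 1.18×10⁻³
  tungsten: M = 1.04×10⁻³
The maximum is for molybdenum.

molybdenum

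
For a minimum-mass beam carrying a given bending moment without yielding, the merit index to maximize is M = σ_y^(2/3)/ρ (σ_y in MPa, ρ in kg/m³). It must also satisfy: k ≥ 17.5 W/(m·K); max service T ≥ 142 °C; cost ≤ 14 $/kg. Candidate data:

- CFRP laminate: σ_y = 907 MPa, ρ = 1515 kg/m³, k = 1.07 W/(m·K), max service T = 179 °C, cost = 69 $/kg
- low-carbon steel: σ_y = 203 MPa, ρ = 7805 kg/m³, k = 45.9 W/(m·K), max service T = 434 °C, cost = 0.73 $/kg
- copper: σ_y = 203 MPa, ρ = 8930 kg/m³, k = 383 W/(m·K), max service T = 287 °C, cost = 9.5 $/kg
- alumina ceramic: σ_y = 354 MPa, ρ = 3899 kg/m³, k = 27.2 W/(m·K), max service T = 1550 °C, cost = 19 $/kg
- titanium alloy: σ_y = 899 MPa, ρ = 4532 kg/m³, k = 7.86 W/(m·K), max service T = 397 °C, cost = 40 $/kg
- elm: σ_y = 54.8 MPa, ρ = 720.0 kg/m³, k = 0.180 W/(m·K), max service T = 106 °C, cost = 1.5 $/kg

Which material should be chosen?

low-carbon steel

Screen on constraints: k ≥ 17.5 W/(m·K); max service T ≥ 142 °C; cost ≤ 14 $/kg. Survivors: low-carbon steel, copper.
Evaluate M for each candidate:
  low-carbon steel: M = 4.43×10⁻³
  copper: M = 3.87×10⁻³
Low-carbon steel ranks first.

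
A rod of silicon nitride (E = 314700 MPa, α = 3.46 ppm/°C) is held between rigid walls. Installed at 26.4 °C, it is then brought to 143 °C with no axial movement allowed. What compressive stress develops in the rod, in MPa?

127 MPa

E = 314700 MPa = 314.7 GPa.
ΔT = 116.6 K. Constrained thermal stress σ = E·α·ΔT = 314.7×10³ MPa × 3.46×10⁻⁶ × 116.6 = 127 MPa (compressive).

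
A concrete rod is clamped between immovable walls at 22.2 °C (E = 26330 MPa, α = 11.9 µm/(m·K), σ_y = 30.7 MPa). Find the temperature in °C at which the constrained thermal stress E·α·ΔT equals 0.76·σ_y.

E = 26330 MPa = 26.33 GPa.
E·α·ΔT = 23.33 MPa ⇒ ΔT = 23.33 / (26.33×10³ × 11.9×10⁻⁶) = 74.47 K.
T = 22.2 + 74.47 = 96.67 °C.

96.7 °C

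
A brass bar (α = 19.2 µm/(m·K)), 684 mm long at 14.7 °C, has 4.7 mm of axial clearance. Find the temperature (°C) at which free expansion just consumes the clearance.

373 °C

α·L₀·ΔT = 4.7 mm ⇒ ΔT = 4.7 / (19.2×10⁻⁶ × 684.0) = 357.9 K.
T = 14.7 + 357.9 = 372.6 °C.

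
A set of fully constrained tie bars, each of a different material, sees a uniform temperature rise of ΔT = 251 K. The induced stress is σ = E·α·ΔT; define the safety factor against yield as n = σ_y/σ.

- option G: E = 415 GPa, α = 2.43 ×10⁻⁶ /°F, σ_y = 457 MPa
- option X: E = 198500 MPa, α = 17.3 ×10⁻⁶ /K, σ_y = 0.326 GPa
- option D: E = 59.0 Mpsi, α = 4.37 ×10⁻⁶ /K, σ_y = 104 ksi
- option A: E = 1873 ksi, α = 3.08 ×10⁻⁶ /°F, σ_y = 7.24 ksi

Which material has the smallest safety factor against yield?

Converting E to GPa, α to ×10⁻⁶/K, σ_y to MPa, then σ and n for each:
  option G: E = 415.0, α = 4.37, σ_y = 457.0 → σ = 456 MPa, n = 1.00
  option X: E = 198.5, α = 17.3, σ_y = 326.0 → σ = 862 MPa, n = 0.378
  option D: E = 406.8, α = 4.37, σ_y = 717.1 → σ = 446 MPa, n = 1.61
  option A: E = 12.91, α = 5.54, σ_y = 49.92 → σ = 18.0 MPa, n = 2.78
The minimum is option X at n = 0.378.

option X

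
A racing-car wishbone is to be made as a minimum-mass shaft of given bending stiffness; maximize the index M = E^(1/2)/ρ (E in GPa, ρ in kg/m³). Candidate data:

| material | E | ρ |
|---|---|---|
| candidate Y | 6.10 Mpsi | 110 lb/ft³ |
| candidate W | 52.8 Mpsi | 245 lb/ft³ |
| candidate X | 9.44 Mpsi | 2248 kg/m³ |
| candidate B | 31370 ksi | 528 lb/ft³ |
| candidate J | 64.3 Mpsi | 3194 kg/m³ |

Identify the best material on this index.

Normalizing units and computing the index:
  candidate Y: E = 42.06 GPa, ρ = 1762 kg/m³
  candidate W: E = 364.0 GPa, ρ = 3925 kg/m³
  candidate X: E = 65.09 GPa, ρ = 2248 kg/m³
  candidate B: E = 216.3 GPa, ρ = 8458 kg/m³
  candidate J: E = 443.3 GPa, ρ = 3194 kg/m³
  candidate J: M = 6.59×10⁻³
  candidate W: M = 4.86×10⁻³
  candidate Y: M = 3.68×10⁻³
  candidate X: M = 3.59×10⁻³
  candidate B: M = 1.74×10⁻³
Candidate J ranks first.

candidate J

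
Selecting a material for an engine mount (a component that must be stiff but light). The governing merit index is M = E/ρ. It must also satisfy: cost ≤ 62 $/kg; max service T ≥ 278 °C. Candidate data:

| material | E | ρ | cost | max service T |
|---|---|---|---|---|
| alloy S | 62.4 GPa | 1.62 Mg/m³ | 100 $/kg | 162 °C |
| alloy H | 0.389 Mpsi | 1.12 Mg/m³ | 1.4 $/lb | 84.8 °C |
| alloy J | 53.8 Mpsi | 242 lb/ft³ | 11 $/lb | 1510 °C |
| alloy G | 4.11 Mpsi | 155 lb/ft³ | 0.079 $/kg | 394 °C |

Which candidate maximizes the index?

alloy J

Screen on constraints: cost ≤ 62 $/kg; max service T ≥ 278 °C. Survivors: alloy J, alloy G.
Normalizing units and computing the index:
  alloy J: E = 370.9 GPa, ρ = 3876 kg/m³
  alloy G: E = 28.34 GPa, ρ = 2483 kg/m³
  alloy J: M = 95.7 MN·m/kg
  alloy G: M = 11.4 MN·m/kg
Highest index: alloy J.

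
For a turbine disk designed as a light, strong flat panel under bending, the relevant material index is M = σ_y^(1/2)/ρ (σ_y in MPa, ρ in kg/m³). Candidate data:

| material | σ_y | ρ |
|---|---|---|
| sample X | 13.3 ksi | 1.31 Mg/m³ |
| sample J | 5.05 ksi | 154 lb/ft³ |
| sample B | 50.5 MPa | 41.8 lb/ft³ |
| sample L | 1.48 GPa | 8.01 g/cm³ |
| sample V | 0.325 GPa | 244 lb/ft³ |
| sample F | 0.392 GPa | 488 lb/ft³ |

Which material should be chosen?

Normalizing units and computing the index:
  sample X: σ_y = 91.70 MPa, ρ = 1310 kg/m³
  sample J: σ_y = 34.82 MPa, ρ = 2467 kg/m³
  sample B: σ_y = 50.50 MPa, ρ = 669.6 kg/m³
  sample L: σ_y = 1480 MPa, ρ = 8010 kg/m³
  sample V: σ_y = 325.0 MPa, ρ = 3909 kg/m³
  sample F: σ_y = 392.0 MPa, ρ = 7817 kg/m³
  sample B: M = 10.6×10⁻³
  sample X: M = 7.31×10⁻³
  sample L: M = 4.80×10⁻³
  sample V: M = 4.61×10⁻³
  sample F: M = 2.53×10⁻³
  sample J: M = 2.39×10⁻³
Sample B ranks first.

sample B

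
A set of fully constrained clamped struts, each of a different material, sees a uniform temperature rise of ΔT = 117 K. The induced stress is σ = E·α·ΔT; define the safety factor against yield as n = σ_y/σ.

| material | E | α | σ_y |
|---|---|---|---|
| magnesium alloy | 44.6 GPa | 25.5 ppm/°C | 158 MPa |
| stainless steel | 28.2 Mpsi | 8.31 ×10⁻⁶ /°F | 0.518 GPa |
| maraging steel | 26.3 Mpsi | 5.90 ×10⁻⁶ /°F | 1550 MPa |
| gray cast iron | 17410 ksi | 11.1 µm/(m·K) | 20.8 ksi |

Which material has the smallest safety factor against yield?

gray cast iron

With everything in SI (GPa, ×10⁻⁶/K, MPa):
  magnesium alloy: E = 44.60, α = 25.5, σ_y = 158.0 → σ = 133 MPa, n = 1.19
  stainless steel: E = 194.4, α = 15.0, σ_y = 518.0 → σ = 340 MPa, n = 1.52
  maraging steel: E = 181.3, α = 10.6, σ_y = 1550 → σ = 225 MPa, n = 6.88
  gray cast iron: E = 120.0, α = 11.1, σ_y = 143.4 → σ = 156 MPa, n = 0.920
Smallest n: gray cast iron with n = 0.920.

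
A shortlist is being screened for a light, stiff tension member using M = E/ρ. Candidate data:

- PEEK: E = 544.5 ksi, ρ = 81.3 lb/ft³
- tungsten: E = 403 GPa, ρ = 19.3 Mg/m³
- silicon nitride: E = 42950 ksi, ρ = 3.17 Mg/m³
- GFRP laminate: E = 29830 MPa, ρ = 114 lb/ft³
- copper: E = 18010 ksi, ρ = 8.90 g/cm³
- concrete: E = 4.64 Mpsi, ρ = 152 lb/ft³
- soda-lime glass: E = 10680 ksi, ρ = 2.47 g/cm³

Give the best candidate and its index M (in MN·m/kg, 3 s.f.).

silicon nitride, M = 93.4 MN·m/kg

Putting every candidate on a common basis:
  PEEK: E = 3.754 GPa, ρ = 1302 kg/m³
  tungsten: E = 403.0 GPa, ρ = 19300 kg/m³
  silicon nitride: E = 296.1 GPa, ρ = 3170 kg/m³
  GFRP laminate: E = 29.83 GPa, ρ = 1826 kg/m³
  copper: E = 124.2 GPa, ρ = 8900 kg/m³
  concrete: E = 31.99 GPa, ρ = 2435 kg/m³
  soda-lime glass: E = 73.64 GPa, ρ = 2470 kg/m³
  silicon nitride: M = 93.4 MN·m/kg
  soda-lime glass: M = 29.8 MN·m/kg
  tungsten: M = 20.9 MN·m/kg
  GFRP laminate: M = 16.3 MN·m/kg
  copper: M = 14.0 MN·m/kg
  concrete: M = 13.1 MN·m/kg
  PEEK: M = 2.88 MN·m/kg
Highest index: silicon nitride.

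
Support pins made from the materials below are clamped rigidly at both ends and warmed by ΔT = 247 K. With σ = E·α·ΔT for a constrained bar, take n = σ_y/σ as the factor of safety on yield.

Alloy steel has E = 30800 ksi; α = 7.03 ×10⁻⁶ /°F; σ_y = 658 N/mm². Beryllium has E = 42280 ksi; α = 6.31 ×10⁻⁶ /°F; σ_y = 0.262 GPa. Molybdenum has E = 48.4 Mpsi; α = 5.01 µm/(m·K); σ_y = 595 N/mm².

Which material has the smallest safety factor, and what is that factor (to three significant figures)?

Per material, after unit conversion:
  alloy steel: E = 212.4, α = 12.7, σ_y = 658.0 → σ = 664 MPa, n = 0.991
  beryllium: E = 291.5, α = 11.4, σ_y = 262.0 → σ = 818 MPa, n = 0.320
  molybdenum: E = 333.7, α = 5.01, σ_y = 595.0 → σ = 413 MPa, n = 1.44
The minimum is beryllium at n = 0.320.

beryllium, n = 0.320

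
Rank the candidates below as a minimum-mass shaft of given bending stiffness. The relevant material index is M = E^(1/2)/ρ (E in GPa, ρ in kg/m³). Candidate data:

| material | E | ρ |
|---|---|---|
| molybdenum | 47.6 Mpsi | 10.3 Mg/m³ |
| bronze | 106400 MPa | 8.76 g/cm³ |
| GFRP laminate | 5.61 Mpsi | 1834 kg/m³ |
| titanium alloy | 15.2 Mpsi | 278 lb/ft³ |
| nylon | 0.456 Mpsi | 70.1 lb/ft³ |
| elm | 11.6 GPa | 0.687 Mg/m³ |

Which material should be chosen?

Convert each candidate to consistent units, then evaluate M:
  molybdenum: E = 328.2 GPa, ρ = 10300 kg/m³
  bronze: E = 106.4 GPa, ρ = 8760 kg/m³
  GFRP laminate: E = 38.68 GPa, ρ = 1834 kg/m³
  titanium alloy: E = 104.8 GPa, ρ = 4453 kg/m³
  nylon: E = 3.144 GPa, ρ = 1123 kg/m³
  elm: E = 11.60 GPa, ρ = 687.0 kg/m³
  elm: M = 4.96×10⁻³
  GFRP laminate: M = 3.39×10⁻³
  titanium alloy: M = 2.30×10⁻³
  molybdenum: M = 1.76×10⁻³
  nylon: M = 1.58×10⁻³
  bronze: M = 1.18×10⁻³
Elm ranks first.

elm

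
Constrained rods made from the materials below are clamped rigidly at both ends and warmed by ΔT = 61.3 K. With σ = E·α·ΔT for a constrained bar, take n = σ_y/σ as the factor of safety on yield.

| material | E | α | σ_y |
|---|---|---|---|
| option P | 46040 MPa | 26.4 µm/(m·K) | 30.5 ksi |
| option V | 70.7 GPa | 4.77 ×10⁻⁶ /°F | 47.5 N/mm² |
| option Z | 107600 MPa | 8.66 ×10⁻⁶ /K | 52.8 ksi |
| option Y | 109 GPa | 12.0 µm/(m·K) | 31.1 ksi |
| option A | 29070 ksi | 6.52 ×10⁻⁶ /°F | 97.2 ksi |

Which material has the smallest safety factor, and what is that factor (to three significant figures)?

option V, n = 1.28

Per material, after unit conversion:
  option P: E = 46.04, α = 26.4, σ_y = 210.3 → σ = 74.5 MPa, n = 2.82
  option V: E = 70.70, α = 8.59, σ_y = 47.50 → σ = 37.2 MPa, n = 1.28
  option Z: E = 107.6, α = 8.66, σ_y = 364.0 → σ = 57.1 MPa, n = 6.37
  option Y: E = 109.0, α = 12.0, σ_y = 214.4 → σ = 80.2 MPa, n = 2.67
  option A: E = 200.4, α = 11.7, σ_y = 670.2 → σ = 144 MPa, n = 4.65
Smallest n: option V with n = 1.28.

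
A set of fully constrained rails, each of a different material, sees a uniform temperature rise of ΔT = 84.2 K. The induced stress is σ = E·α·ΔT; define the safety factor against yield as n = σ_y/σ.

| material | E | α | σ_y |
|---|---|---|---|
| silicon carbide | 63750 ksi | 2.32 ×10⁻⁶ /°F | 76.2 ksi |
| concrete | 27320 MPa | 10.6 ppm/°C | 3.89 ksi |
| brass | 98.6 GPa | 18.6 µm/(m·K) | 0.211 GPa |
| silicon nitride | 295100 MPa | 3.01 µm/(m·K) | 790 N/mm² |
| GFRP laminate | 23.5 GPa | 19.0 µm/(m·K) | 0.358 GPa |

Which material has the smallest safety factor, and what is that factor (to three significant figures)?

Converting E to GPa, α to ×10⁻⁶/K, σ_y to MPa, then σ and n for each:
  silicon carbide: E = 439.5, α = 4.18, σ_y = 525.4 → σ = 155 MPa, n = 3.40
  concrete: E = 27.32, α = 10.6, σ_y = 26.82 → σ = 24.4 MPa, n = 1.10
  brass: E = 98.60, α = 18.6, σ_y = 211.0 → σ = 154 MPa, n = 1.37
  silicon nitride: E = 295.1, α = 3.01, σ_y = 790.0 → σ = 74.8 MPa, n = 10.6
  GFRP laminate: E = 23.50, α = 19.0, σ_y = 358.0 → σ = 37.6 MPa, n = 9.52
Concrete has the lowest safety factor, n = 1.10.

concrete, n = 1.10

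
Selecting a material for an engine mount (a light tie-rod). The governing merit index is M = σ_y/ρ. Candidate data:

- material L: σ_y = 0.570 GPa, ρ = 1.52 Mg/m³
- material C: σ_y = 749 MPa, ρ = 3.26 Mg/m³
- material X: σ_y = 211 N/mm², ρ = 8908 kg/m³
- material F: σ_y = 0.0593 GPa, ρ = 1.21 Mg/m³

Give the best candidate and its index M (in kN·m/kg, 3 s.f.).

material L, M = 375 kN·m/kg

In SI units:
  material L: σ_y = 570.0 MPa, ρ = 1520 kg/m³
  material C: σ_y = 749.0 MPa, ρ = 3260 kg/m³
  material X: σ_y = 211.0 MPa, ρ = 8908 kg/m³
  material F: σ_y = 59.30 MPa, ρ = 1210 kg/m³
  material L: M = 375 kN·m/kg
  material C: M = 230 kN·m/kg
  material F: M = 49.0 kN·m/kg
  material X: M = 23.7 kN·m/kg
Material L ranks first.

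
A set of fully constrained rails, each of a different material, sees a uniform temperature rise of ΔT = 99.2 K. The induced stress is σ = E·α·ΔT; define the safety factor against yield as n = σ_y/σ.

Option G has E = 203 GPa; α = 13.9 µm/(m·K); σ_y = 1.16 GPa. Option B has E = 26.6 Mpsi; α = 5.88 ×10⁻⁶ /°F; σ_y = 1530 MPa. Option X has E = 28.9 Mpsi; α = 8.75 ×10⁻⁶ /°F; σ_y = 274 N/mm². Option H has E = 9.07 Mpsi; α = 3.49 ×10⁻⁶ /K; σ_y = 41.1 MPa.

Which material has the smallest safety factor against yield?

option X

Per material, after unit conversion:
  option G: E = 203.0, α = 13.9, σ_y = 1160 → σ = 280 MPa, n = 4.14
  option B: E = 183.4, α = 10.6, σ_y = 1530 → σ = 193 MPa, n = 7.95
  option X: E = 199.3, α = 15.8, σ_y = 274.0 → σ = 311 MPa, n = 0.880
  option H: E = 62.54, α = 3.49, σ_y = 41.10 → σ = 21.7 MPa, n = 1.90
Option X has the lowest safety factor, n = 0.880.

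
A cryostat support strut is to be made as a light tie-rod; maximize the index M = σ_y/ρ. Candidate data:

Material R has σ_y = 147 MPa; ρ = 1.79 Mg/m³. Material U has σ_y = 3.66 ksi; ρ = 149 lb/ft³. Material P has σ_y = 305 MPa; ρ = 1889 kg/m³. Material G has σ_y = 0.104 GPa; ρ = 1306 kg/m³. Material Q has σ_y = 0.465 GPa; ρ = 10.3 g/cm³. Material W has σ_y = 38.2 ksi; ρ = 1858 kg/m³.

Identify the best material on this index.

Normalizing units and computing the index:
  material R: σ_y = 147.0 MPa, ρ = 1790 kg/m³
  material U: σ_y = 25.23 MPa, ρ = 2387 kg/m³
  material P: σ_y = 305.0 MPa, ρ = 1889 kg/m³
  material G: σ_y = 104.0 MPa, ρ = 1306 kg/m³
  material Q: σ_y = 465.0 MPa, ρ = 10300 kg/m³
  material W: σ_y = 263.4 MPa, ρ = 1858 kg/m³
  material P: M = 161 kN·m/kg
  material W: M = 142 kN·m/kg
  material R: M = 82.1 kN·m/kg
  material G: M = 79.6 kN·m/kg
  material Q: M = 45.1 kN·m/kg
  material U: M = 10.6 kN·m/kg
Material P has the largest M.

material P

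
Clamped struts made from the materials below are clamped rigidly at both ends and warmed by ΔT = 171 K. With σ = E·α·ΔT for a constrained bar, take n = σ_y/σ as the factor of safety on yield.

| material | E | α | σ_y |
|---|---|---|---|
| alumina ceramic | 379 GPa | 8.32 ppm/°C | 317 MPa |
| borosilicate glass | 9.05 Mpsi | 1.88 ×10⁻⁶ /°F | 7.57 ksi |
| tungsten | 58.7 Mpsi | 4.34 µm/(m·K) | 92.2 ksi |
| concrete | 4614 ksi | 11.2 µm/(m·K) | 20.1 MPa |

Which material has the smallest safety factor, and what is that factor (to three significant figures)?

Per material, after unit conversion:
  alumina ceramic: E = 379.0, α = 8.32, σ_y = 317.0 → σ = 539 MPa, n = 0.588
  borosilicate glass: E = 62.40, α = 3.38, σ_y = 52.19 → σ = 36.1 MPa, n = 1.45
  tungsten: E = 404.7, α = 4.34, σ_y = 635.7 → σ = 300 MPa, n = 2.12
  concrete: E = 31.81, α = 11.2, σ_y = 20.10 → σ = 60.9 MPa, n = 0.330
Concrete has the lowest safety factor, n = 0.330.

concrete, n = 0.330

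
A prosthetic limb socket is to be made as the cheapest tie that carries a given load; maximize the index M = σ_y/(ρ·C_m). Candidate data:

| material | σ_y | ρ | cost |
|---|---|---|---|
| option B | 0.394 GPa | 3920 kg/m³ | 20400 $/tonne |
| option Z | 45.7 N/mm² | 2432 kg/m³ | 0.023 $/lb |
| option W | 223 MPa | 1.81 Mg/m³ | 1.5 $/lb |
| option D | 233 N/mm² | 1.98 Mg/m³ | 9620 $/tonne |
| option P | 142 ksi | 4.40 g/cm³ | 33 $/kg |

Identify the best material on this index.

option Z

Convert each candidate to consistent units, then evaluate M:
  option B: σ_y = 394.0 MPa, ρ = 3920 kg/m³, cost = 20.40 $/kg
  option Z: σ_y = 45.70 MPa, ρ = 2432 kg/m³, cost = 0.05071 $/kg
  option W: σ_y = 223.0 MPa, ρ = 1810 kg/m³, cost = 3.307 $/kg
  option D: σ_y = 233.0 MPa, ρ = 1980 kg/m³, cost = 9.620 $/kg
  option P: σ_y = 979.1 MPa, ρ = 4400 kg/m³, cost = 33.00 $/kg
  option Z: M = 371 kN·m per $
  option W: M = 37.3 kN·m per $
  option D: M = 12.2 kN·m per $
  option P: M = 6.74 kN·m per $
  option B: M = 4.93 kN·m per $
Option Z has the largest M.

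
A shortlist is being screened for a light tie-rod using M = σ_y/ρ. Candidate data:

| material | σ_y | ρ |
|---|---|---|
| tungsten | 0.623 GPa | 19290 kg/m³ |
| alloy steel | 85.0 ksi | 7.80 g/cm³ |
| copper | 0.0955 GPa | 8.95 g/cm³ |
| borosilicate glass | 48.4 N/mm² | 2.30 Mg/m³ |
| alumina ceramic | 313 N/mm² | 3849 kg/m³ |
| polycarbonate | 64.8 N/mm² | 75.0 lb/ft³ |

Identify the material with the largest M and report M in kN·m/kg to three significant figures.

alumina ceramic, M = 81.3 kN·m/kg

Putting every candidate on a common basis:
  tungsten: σ_y = 623.0 MPa, ρ = 19290 kg/m³
  alloy steel: σ_y = 586.1 MPa, ρ = 7800 kg/m³
  copper: σ_y = 95.50 MPa, ρ = 8950 kg/m³
  borosilicate glass: σ_y = 48.40 MPa, ρ = 2300 kg/m³
  alumina ceramic: σ_y = 313.0 MPa, ρ = 3849 kg/m³
  polycarbonate: σ_y = 64.80 MPa, ρ = 1201 kg/m³
  alumina ceramic: M = 81.3 kN·m/kg
  alloy steel: M = 75.1 kN·m/kg
  polycarbonate: M = 53.9 kN·m/kg
  tungsten: M = 32.3 kN·m/kg
  borosilicate glass: M = 21.0 kN·m/kg
  copper: M = 10.7 kN·m/kg
The maximum is for alumina ceramic.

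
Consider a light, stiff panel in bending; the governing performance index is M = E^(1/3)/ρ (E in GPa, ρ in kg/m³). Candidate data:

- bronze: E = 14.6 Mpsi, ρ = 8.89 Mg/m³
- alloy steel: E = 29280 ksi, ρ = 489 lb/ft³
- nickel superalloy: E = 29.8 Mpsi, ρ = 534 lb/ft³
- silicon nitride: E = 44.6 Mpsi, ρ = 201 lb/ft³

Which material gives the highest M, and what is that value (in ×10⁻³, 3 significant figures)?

Normalizing units and computing the index:
  bronze: E = 100.7 GPa, ρ = 8890 kg/m³
  alloy steel: E = 201.9 GPa, ρ = 7833 kg/m³
  nickel superalloy: E = 205.5 GPa, ρ = 8554 kg/m³
  silicon nitride: E = 307.5 GPa, ρ = 3220 kg/m³
  silicon nitride: M = 2.10×10⁻³
  alloy steel: M = 0.749×10⁻³
  nickel superalloy: M = 0.690×10⁻³
  bronze: M = 0.523×10⁻³
The maximum is for silicon nitride.

silicon nitride, M = 2.10×10⁻³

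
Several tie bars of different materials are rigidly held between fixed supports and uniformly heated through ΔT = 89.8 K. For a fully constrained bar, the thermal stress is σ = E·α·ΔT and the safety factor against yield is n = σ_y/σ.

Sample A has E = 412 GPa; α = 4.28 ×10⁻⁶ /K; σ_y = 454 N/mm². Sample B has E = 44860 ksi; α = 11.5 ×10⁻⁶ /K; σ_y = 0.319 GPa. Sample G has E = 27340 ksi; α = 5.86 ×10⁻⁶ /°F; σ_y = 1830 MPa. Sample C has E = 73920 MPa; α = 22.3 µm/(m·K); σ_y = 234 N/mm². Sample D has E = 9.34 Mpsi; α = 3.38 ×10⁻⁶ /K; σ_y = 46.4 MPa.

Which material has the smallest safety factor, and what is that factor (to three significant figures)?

sample B, n = 0.999

In consistent units (E in GPa, α in ×10⁻⁶/K, σ_y in MPa):
  sample A: E = 412.0, α = 4.28, σ_y = 454.0 → σ = 158 MPa, n = 2.87
  sample B: E = 309.3, α = 11.5, σ_y = 319.0 → σ = 319 MPa, n = 0.999
  sample G: E = 188.5, α = 10.5, σ_y = 1830 → σ = 179 MPa, n = 10.2
  sample C: E = 73.92, α = 22.3, σ_y = 234.0 → σ = 148 MPa, n = 1.58
  sample D: E = 64.40, α = 3.38, σ_y = 46.40 → σ = 19.5 MPa, n = 2.37
Sample B has the lowest safety factor, n = 0.999.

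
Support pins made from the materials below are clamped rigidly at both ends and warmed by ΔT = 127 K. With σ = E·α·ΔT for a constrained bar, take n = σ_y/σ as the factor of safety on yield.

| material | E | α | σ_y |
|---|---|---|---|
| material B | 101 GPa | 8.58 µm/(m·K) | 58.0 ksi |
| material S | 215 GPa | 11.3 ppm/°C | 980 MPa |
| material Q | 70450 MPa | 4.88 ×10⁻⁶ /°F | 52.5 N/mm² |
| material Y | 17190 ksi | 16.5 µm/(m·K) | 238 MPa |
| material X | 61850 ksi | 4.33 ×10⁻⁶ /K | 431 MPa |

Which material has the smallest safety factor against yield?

material Q

In consistent units (E in GPa, α in ×10⁻⁶/K, σ_y in MPa):
  material B: E = 101.0, α = 8.58, σ_y = 399.9 → σ = 110 MPa, n = 3.63
  material S: E = 215.0, α = 11.3, σ_y = 980.0 → σ = 309 MPa, n = 3.18
  material Q: E = 70.45, α = 8.78, σ_y = 52.50 → σ = 78.6 MPa, n = 0.668
  material Y: E = 118.5, α = 16.5, σ_y = 238.0 → σ = 248 MPa, n = 0.958
  material X: E = 426.4, α = 4.33, σ_y = 431.0 → σ = 235 MPa, n = 1.84
Smallest n: material Q with n = 0.668.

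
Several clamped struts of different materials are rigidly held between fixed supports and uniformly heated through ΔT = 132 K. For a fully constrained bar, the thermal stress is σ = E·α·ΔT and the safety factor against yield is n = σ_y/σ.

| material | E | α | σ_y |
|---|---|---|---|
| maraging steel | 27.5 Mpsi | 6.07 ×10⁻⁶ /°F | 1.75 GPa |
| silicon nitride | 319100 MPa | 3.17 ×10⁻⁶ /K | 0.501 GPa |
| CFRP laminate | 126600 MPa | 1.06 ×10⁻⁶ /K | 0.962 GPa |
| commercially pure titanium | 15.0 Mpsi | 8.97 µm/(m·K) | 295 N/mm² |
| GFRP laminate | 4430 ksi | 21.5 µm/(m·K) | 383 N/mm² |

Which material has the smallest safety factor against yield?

commercially pure titanium

Per material, after unit conversion:
  maraging steel: E = 189.6, α = 10.9, σ_y = 1750 → σ = 273 MPa, n = 6.40
  silicon nitride: E = 319.1, α = 3.17, σ_y = 501.0 → σ = 134 MPa, n = 3.75
  CFRP laminate: E = 126.6, α = 1.06, σ_y = 962.0 → σ = 17.7 MPa, n = 54.3
  commercially pure titanium: E = 103.4, α = 8.97, σ_y = 295.0 → σ = 122 MPa, n = 2.41
  GFRP laminate: E = 30.54, α = 21.5, σ_y = 383.0 → σ = 86.7 MPa, n = 4.42
The minimum is commercially pure titanium at n = 2.41.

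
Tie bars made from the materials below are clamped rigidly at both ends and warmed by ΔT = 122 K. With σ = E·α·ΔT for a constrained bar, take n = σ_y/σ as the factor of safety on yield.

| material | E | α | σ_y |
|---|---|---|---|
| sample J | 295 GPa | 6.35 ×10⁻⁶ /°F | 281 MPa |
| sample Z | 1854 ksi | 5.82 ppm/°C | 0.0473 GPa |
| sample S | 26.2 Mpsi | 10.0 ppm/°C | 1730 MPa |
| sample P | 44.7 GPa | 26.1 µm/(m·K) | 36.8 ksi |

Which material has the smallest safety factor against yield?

sample J

Per material, after unit conversion:
  sample J: E = 295.0, α = 11.4, σ_y = 281.0 → σ = 411 MPa, n = 0.683
  sample Z: E = 12.78, α = 5.82, σ_y = 47.30 → σ = 9.08 MPa, n = 5.21
  sample S: E = 180.6, α = 10.0, σ_y = 1730 → σ = 220 MPa, n = 7.85
  sample P: E = 44.70, α = 26.1, σ_y = 253.7 → σ = 142 MPa, n = 1.78
Smallest n: sample J with n = 0.683.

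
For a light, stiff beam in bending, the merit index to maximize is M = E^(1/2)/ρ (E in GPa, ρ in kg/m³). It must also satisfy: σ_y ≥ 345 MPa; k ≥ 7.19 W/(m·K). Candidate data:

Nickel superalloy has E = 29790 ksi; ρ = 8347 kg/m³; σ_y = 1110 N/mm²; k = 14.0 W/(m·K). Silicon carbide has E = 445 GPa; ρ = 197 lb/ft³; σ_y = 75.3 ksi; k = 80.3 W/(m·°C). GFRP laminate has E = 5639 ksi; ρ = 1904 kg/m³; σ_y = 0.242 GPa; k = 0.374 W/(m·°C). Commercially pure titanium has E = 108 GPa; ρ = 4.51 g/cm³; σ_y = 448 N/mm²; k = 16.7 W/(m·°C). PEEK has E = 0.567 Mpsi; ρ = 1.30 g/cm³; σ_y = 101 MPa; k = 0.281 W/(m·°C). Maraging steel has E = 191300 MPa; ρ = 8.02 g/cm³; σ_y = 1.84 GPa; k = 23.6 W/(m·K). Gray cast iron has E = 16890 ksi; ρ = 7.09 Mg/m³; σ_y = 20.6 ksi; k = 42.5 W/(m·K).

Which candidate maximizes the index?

silicon carbide

Screen on constraints: σ_y ≥ 345 MPa; k ≥ 7.19 W/(m·K). Survivors: nickel superalloy, silicon carbide, commercially pure titanium, maraging steel.
Putting every candidate on a common basis:
  nickel superalloy: E = 205.4 GPa, ρ = 8347 kg/m³
  silicon carbide: E = 445.0 GPa, ρ = 3156 kg/m³
  commercially pure titanium: E = 108.0 GPa, ρ = 4510 kg/m³
  maraging steel: E = 191.3 GPa, ρ = 8020 kg/m³
  silicon carbide: M = 6.68×10⁻³
  commercially pure titanium: M = 2.30×10⁻³
  maraging steel: M = 1.72×10⁻³
  nickel superalloy: M = 1.72×10⁻³
Silicon carbide has the largest M.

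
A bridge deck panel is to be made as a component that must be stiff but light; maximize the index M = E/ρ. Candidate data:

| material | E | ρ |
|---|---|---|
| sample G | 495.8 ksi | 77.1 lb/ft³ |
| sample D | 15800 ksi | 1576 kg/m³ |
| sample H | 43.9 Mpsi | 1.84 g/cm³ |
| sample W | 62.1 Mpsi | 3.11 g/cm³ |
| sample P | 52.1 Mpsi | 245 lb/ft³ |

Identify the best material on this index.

sample H

After converting to SI:
  sample G: E = 3.418 GPa, ρ = 1235 kg/m³
  sample D: E = 108.9 GPa, ρ = 1576 kg/m³
  sample H: E = 302.7 GPa, ρ = 1840 kg/m³
  sample W: E = 428.2 GPa, ρ = 3110 kg/m³
  sample P: E = 359.2 GPa, ρ = 3925 kg/m³
  sample H: M = 164 MN·m/kg
  sample W: M = 138 MN·m/kg
  sample P: M = 91.5 MN·m/kg
  sample D: M = 69.1 MN·m/kg
  sample G: M = 2.77 MN·m/kg
Highest index: sample H.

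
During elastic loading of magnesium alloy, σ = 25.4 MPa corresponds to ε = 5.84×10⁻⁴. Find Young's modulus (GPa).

E = σ/ε = 25.4 MPa / 5.84×10⁻⁴ = 43490 MPa = 43.5 GPa.

43.5 GPa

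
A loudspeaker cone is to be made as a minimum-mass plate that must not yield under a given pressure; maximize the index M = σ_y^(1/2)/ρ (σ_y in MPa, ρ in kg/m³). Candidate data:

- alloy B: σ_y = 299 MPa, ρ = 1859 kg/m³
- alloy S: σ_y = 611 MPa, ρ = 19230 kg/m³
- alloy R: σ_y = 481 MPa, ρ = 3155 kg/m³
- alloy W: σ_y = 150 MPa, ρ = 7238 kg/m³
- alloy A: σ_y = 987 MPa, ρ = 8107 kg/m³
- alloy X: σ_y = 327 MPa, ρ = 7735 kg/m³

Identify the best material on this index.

Per-candidate index values:
  alloy B: M = 9.30×10⁻³
  alloy R: M = 6.95×10⁻³
  alloy A: M = 3.88×10⁻³
  alloy X: M = 2.34×10⁻³
  alloy W: M = 1.69×10⁻³
  alloy S: M = 1.29×10⁻³
Alloy B ranks first.

alloy B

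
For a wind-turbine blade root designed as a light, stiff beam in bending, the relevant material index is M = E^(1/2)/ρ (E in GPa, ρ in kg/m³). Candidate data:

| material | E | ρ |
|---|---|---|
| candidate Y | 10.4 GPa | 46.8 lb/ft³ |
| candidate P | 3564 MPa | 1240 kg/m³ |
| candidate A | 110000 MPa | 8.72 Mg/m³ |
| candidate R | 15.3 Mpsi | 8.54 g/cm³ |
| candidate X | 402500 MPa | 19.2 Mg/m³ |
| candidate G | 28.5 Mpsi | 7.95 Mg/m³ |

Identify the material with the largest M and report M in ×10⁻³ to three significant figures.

Normalizing units and computing the index:
  candidate Y: E = 10.40 GPa, ρ = 749.7 kg/m³
  candidate P: E = 3.564 GPa, ρ = 1240 kg/m³
  candidate A: E = 110.0 GPa, ρ = 8720 kg/m³
  candidate R: E = 105.5 GPa, ρ = 8540 kg/m³
  candidate X: E = 402.5 GPa, ρ = 19200 kg/m³
  candidate G: E = 196.5 GPa, ρ = 7950 kg/m³
  candidate Y: M = 4.30×10⁻³
  candidate G: M = 1.76×10⁻³
  candidate P: M = 1.52×10⁻³
  candidate A: M = 1.20×10⁻³
  candidate R: M = 1.20×10⁻³
  candidate X: M = 1.04×10⁻³
Candidate Y has the largest M.

candidate Y, M = 4.30×10⁻³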